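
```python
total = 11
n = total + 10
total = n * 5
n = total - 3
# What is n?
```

Answer: 102

Derivation:
Trace (tracking n):
total = 11  # -> total = 11
n = total + 10  # -> n = 21
total = n * 5  # -> total = 105
n = total - 3  # -> n = 102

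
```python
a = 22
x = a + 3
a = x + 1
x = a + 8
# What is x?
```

Answer: 34

Derivation:
Trace (tracking x):
a = 22  # -> a = 22
x = a + 3  # -> x = 25
a = x + 1  # -> a = 26
x = a + 8  # -> x = 34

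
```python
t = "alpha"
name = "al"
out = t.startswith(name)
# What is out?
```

Answer: True

Derivation:
Trace (tracking out):
t = 'alpha'  # -> t = 'alpha'
name = 'al'  # -> name = 'al'
out = t.startswith(name)  # -> out = True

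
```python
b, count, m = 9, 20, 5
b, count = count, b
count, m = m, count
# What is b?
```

Trace (tracking b):
b, count, m = (9, 20, 5)  # -> b = 9, count = 20, m = 5
b, count = (count, b)  # -> b = 20, count = 9
count, m = (m, count)  # -> count = 5, m = 9

Answer: 20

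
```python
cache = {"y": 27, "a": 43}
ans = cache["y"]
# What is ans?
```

Answer: 27

Derivation:
Trace (tracking ans):
cache = {'y': 27, 'a': 43}  # -> cache = {'y': 27, 'a': 43}
ans = cache['y']  # -> ans = 27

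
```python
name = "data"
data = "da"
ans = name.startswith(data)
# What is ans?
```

Trace (tracking ans):
name = 'data'  # -> name = 'data'
data = 'da'  # -> data = 'da'
ans = name.startswith(data)  # -> ans = True

Answer: True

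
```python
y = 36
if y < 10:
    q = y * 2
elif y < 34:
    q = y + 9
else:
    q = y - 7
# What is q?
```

Trace (tracking q):
y = 36  # -> y = 36
if y < 10:  # condition is False
elif y < 34:  # condition is False
else:
    q = y - 7  # -> q = 29

Answer: 29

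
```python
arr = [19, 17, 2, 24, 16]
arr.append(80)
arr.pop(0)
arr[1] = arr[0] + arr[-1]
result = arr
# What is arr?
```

Trace (tracking arr):
arr = [19, 17, 2, 24, 16]  # -> arr = [19, 17, 2, 24, 16]
arr.append(80)  # -> arr = [19, 17, 2, 24, 16, 80]
arr.pop(0)  # -> arr = [17, 2, 24, 16, 80]
arr[1] = arr[0] + arr[-1]  # -> arr = [17, 97, 24, 16, 80]
result = arr  # -> result = [17, 97, 24, 16, 80]

Answer: [17, 97, 24, 16, 80]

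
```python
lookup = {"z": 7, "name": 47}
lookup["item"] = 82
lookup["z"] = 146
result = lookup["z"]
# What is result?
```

Trace (tracking result):
lookup = {'z': 7, 'name': 47}  # -> lookup = {'z': 7, 'name': 47}
lookup['item'] = 82  # -> lookup = {'z': 7, 'name': 47, 'item': 82}
lookup['z'] = 146  # -> lookup = {'z': 146, 'name': 47, 'item': 82}
result = lookup['z']  # -> result = 146

Answer: 146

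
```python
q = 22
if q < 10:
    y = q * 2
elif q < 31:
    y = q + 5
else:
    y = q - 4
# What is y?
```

Answer: 27

Derivation:
Trace (tracking y):
q = 22  # -> q = 22
if q < 10:  # condition is False
elif q < 31:  # condition is True
    y = q + 5  # -> y = 27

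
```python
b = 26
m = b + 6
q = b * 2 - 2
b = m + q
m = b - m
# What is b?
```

Trace (tracking b):
b = 26  # -> b = 26
m = b + 6  # -> m = 32
q = b * 2 - 2  # -> q = 50
b = m + q  # -> b = 82
m = b - m  # -> m = 50

Answer: 82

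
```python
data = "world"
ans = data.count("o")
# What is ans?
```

Trace (tracking ans):
data = 'world'  # -> data = 'world'
ans = data.count('o')  # -> ans = 1

Answer: 1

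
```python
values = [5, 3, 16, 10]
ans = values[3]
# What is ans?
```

Trace (tracking ans):
values = [5, 3, 16, 10]  # -> values = [5, 3, 16, 10]
ans = values[3]  # -> ans = 10

Answer: 10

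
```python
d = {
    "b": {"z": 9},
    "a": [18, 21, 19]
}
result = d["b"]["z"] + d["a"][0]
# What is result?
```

Trace (tracking result):
d = {'b': {'z': 9}, 'a': [18, 21, 19]}  # -> d = {'b': {'z': 9}, 'a': [18, 21, 19]}
result = d['b']['z'] + d['a'][0]  # -> result = 27

Answer: 27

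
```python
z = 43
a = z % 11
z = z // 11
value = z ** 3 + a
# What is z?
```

Answer: 3

Derivation:
Trace (tracking z):
z = 43  # -> z = 43
a = z % 11  # -> a = 10
z = z // 11  # -> z = 3
value = z ** 3 + a  # -> value = 37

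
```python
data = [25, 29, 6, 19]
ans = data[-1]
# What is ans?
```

Trace (tracking ans):
data = [25, 29, 6, 19]  # -> data = [25, 29, 6, 19]
ans = data[-1]  # -> ans = 19

Answer: 19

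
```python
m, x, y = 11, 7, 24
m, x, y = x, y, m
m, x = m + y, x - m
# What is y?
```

Trace (tracking y):
m, x, y = (11, 7, 24)  # -> m = 11, x = 7, y = 24
m, x, y = (x, y, m)  # -> m = 7, x = 24, y = 11
m, x = (m + y, x - m)  # -> m = 18, x = 17

Answer: 11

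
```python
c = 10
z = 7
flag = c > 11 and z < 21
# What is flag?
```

Answer: False

Derivation:
Trace (tracking flag):
c = 10  # -> c = 10
z = 7  # -> z = 7
flag = c > 11 and z < 21  # -> flag = False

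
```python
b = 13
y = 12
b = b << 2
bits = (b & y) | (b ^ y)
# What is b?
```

Trace (tracking b):
b = 13  # -> b = 13
y = 12  # -> y = 12
b = b << 2  # -> b = 52
bits = b & y | b ^ y  # -> bits = 60

Answer: 52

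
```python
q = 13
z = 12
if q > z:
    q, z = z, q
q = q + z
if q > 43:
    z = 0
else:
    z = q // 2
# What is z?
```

Answer: 12

Derivation:
Trace (tracking z):
q = 13  # -> q = 13
z = 12  # -> z = 12
if q > z:  # condition is True
    q, z = (z, q)  # -> q = 12, z = 13
q = q + z  # -> q = 25
if q > 43:  # condition is False
else:
    z = q // 2  # -> z = 12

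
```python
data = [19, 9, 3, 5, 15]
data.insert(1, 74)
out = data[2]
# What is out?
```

Trace (tracking out):
data = [19, 9, 3, 5, 15]  # -> data = [19, 9, 3, 5, 15]
data.insert(1, 74)  # -> data = [19, 74, 9, 3, 5, 15]
out = data[2]  # -> out = 9

Answer: 9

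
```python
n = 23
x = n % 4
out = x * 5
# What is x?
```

Trace (tracking x):
n = 23  # -> n = 23
x = n % 4  # -> x = 3
out = x * 5  # -> out = 15

Answer: 3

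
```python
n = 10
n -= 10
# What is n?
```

Trace (tracking n):
n = 10  # -> n = 10
n -= 10  # -> n = 0

Answer: 0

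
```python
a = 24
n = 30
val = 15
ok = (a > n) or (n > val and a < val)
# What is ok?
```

Answer: False

Derivation:
Trace (tracking ok):
a = 24  # -> a = 24
n = 30  # -> n = 30
val = 15  # -> val = 15
ok = a > n or (n > val and a < val)  # -> ok = False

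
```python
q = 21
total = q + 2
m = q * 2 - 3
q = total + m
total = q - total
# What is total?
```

Answer: 39

Derivation:
Trace (tracking total):
q = 21  # -> q = 21
total = q + 2  # -> total = 23
m = q * 2 - 3  # -> m = 39
q = total + m  # -> q = 62
total = q - total  # -> total = 39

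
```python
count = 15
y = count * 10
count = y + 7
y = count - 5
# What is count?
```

Trace (tracking count):
count = 15  # -> count = 15
y = count * 10  # -> y = 150
count = y + 7  # -> count = 157
y = count - 5  # -> y = 152

Answer: 157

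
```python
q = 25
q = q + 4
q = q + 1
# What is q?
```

Answer: 30

Derivation:
Trace (tracking q):
q = 25  # -> q = 25
q = q + 4  # -> q = 29
q = q + 1  # -> q = 30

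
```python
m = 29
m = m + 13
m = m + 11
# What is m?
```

Answer: 53

Derivation:
Trace (tracking m):
m = 29  # -> m = 29
m = m + 13  # -> m = 42
m = m + 11  # -> m = 53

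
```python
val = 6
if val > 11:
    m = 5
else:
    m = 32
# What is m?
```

Trace (tracking m):
val = 6  # -> val = 6
if val > 11:  # condition is False
else:
    m = 32  # -> m = 32

Answer: 32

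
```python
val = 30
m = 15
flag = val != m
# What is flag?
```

Answer: True

Derivation:
Trace (tracking flag):
val = 30  # -> val = 30
m = 15  # -> m = 15
flag = val != m  # -> flag = True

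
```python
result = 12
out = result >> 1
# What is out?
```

Trace (tracking out):
result = 12  # -> result = 12
out = result >> 1  # -> out = 6

Answer: 6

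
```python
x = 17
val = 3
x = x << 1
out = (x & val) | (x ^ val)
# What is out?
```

Trace (tracking out):
x = 17  # -> x = 17
val = 3  # -> val = 3
x = x << 1  # -> x = 34
out = x & val | x ^ val  # -> out = 35

Answer: 35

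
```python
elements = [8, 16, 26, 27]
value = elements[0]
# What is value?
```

Answer: 8

Derivation:
Trace (tracking value):
elements = [8, 16, 26, 27]  # -> elements = [8, 16, 26, 27]
value = elements[0]  # -> value = 8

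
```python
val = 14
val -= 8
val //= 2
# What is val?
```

Trace (tracking val):
val = 14  # -> val = 14
val -= 8  # -> val = 6
val //= 2  # -> val = 3

Answer: 3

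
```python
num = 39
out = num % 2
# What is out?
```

Answer: 1

Derivation:
Trace (tracking out):
num = 39  # -> num = 39
out = num % 2  # -> out = 1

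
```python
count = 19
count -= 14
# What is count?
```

Trace (tracking count):
count = 19  # -> count = 19
count -= 14  # -> count = 5

Answer: 5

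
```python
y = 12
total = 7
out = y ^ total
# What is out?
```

Answer: 11

Derivation:
Trace (tracking out):
y = 12  # -> y = 12
total = 7  # -> total = 7
out = y ^ total  # -> out = 11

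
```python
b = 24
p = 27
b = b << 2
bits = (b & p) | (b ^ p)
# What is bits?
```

Trace (tracking bits):
b = 24  # -> b = 24
p = 27  # -> p = 27
b = b << 2  # -> b = 96
bits = b & p | b ^ p  # -> bits = 123

Answer: 123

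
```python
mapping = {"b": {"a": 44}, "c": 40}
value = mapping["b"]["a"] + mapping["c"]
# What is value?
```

Answer: 84

Derivation:
Trace (tracking value):
mapping = {'b': {'a': 44}, 'c': 40}  # -> mapping = {'b': {'a': 44}, 'c': 40}
value = mapping['b']['a'] + mapping['c']  # -> value = 84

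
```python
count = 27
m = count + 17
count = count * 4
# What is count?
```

Trace (tracking count):
count = 27  # -> count = 27
m = count + 17  # -> m = 44
count = count * 4  # -> count = 108

Answer: 108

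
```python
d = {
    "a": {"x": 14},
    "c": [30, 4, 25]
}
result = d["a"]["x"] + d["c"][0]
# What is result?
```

Answer: 44

Derivation:
Trace (tracking result):
d = {'a': {'x': 14}, 'c': [30, 4, 25]}  # -> d = {'a': {'x': 14}, 'c': [30, 4, 25]}
result = d['a']['x'] + d['c'][0]  # -> result = 44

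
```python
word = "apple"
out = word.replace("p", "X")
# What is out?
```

Trace (tracking out):
word = 'apple'  # -> word = 'apple'
out = word.replace('p', 'X')  # -> out = 'aXXle'

Answer: 'aXXle'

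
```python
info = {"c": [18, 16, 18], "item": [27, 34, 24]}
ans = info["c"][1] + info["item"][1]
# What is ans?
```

Answer: 50

Derivation:
Trace (tracking ans):
info = {'c': [18, 16, 18], 'item': [27, 34, 24]}  # -> info = {'c': [18, 16, 18], 'item': [27, 34, 24]}
ans = info['c'][1] + info['item'][1]  # -> ans = 50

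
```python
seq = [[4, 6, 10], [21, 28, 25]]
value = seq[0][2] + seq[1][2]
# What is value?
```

Trace (tracking value):
seq = [[4, 6, 10], [21, 28, 25]]  # -> seq = [[4, 6, 10], [21, 28, 25]]
value = seq[0][2] + seq[1][2]  # -> value = 35

Answer: 35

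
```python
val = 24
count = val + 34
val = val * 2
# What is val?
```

Answer: 48

Derivation:
Trace (tracking val):
val = 24  # -> val = 24
count = val + 34  # -> count = 58
val = val * 2  # -> val = 48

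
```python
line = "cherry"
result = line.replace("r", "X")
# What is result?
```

Answer: 'cheXXy'

Derivation:
Trace (tracking result):
line = 'cherry'  # -> line = 'cherry'
result = line.replace('r', 'X')  # -> result = 'cheXXy'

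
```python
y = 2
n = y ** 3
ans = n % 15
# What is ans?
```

Trace (tracking ans):
y = 2  # -> y = 2
n = y ** 3  # -> n = 8
ans = n % 15  # -> ans = 8

Answer: 8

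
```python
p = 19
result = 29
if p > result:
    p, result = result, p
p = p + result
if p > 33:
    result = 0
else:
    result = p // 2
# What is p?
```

Answer: 48

Derivation:
Trace (tracking p):
p = 19  # -> p = 19
result = 29  # -> result = 29
if p > result:  # condition is False
p = p + result  # -> p = 48
if p > 33:  # condition is True
    result = 0  # -> result = 0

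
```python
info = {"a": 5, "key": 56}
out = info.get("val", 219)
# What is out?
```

Answer: 219

Derivation:
Trace (tracking out):
info = {'a': 5, 'key': 56}  # -> info = {'a': 5, 'key': 56}
out = info.get('val', 219)  # -> out = 219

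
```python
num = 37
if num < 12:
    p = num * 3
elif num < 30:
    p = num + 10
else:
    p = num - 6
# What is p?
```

Answer: 31

Derivation:
Trace (tracking p):
num = 37  # -> num = 37
if num < 12:  # condition is False
elif num < 30:  # condition is False
else:
    p = num - 6  # -> p = 31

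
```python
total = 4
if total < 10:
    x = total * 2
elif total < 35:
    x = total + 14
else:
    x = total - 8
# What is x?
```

Trace (tracking x):
total = 4  # -> total = 4
if total < 10:  # condition is True
    x = total * 2  # -> x = 8

Answer: 8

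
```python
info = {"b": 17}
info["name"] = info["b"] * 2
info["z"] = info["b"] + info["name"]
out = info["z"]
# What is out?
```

Answer: 51

Derivation:
Trace (tracking out):
info = {'b': 17}  # -> info = {'b': 17}
info['name'] = info['b'] * 2  # -> info = {'b': 17, 'name': 34}
info['z'] = info['b'] + info['name']  # -> info = {'b': 17, 'name': 34, 'z': 51}
out = info['z']  # -> out = 51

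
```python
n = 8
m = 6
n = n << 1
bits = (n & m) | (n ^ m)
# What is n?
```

Trace (tracking n):
n = 8  # -> n = 8
m = 6  # -> m = 6
n = n << 1  # -> n = 16
bits = n & m | n ^ m  # -> bits = 22

Answer: 16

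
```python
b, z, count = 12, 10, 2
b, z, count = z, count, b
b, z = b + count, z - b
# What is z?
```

Trace (tracking z):
b, z, count = (12, 10, 2)  # -> b = 12, z = 10, count = 2
b, z, count = (z, count, b)  # -> b = 10, z = 2, count = 12
b, z = (b + count, z - b)  # -> b = 22, z = -8

Answer: -8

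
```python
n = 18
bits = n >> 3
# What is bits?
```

Trace (tracking bits):
n = 18  # -> n = 18
bits = n >> 3  # -> bits = 2

Answer: 2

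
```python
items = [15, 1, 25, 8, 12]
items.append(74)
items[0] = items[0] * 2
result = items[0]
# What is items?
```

Trace (tracking items):
items = [15, 1, 25, 8, 12]  # -> items = [15, 1, 25, 8, 12]
items.append(74)  # -> items = [15, 1, 25, 8, 12, 74]
items[0] = items[0] * 2  # -> items = [30, 1, 25, 8, 12, 74]
result = items[0]  # -> result = 30

Answer: [30, 1, 25, 8, 12, 74]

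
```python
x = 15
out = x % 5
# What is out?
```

Answer: 0

Derivation:
Trace (tracking out):
x = 15  # -> x = 15
out = x % 5  # -> out = 0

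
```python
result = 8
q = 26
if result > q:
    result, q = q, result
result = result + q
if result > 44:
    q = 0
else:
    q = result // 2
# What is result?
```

Answer: 34

Derivation:
Trace (tracking result):
result = 8  # -> result = 8
q = 26  # -> q = 26
if result > q:  # condition is False
result = result + q  # -> result = 34
if result > 44:  # condition is False
else:
    q = result // 2  # -> q = 17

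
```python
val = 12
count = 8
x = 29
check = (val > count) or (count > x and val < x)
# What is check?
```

Answer: True

Derivation:
Trace (tracking check):
val = 12  # -> val = 12
count = 8  # -> count = 8
x = 29  # -> x = 29
check = val > count or (count > x and val < x)  # -> check = True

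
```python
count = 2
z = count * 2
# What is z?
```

Trace (tracking z):
count = 2  # -> count = 2
z = count * 2  # -> z = 4

Answer: 4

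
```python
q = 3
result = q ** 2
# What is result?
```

Trace (tracking result):
q = 3  # -> q = 3
result = q ** 2  # -> result = 9

Answer: 9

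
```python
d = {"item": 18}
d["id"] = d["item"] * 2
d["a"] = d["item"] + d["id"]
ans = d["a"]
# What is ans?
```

Trace (tracking ans):
d = {'item': 18}  # -> d = {'item': 18}
d['id'] = d['item'] * 2  # -> d = {'item': 18, 'id': 36}
d['a'] = d['item'] + d['id']  # -> d = {'item': 18, 'id': 36, 'a': 54}
ans = d['a']  # -> ans = 54

Answer: 54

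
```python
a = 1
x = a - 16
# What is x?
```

Answer: -15

Derivation:
Trace (tracking x):
a = 1  # -> a = 1
x = a - 16  # -> x = -15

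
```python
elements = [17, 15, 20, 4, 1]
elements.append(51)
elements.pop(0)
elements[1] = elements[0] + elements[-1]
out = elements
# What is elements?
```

Trace (tracking elements):
elements = [17, 15, 20, 4, 1]  # -> elements = [17, 15, 20, 4, 1]
elements.append(51)  # -> elements = [17, 15, 20, 4, 1, 51]
elements.pop(0)  # -> elements = [15, 20, 4, 1, 51]
elements[1] = elements[0] + elements[-1]  # -> elements = [15, 66, 4, 1, 51]
out = elements  # -> out = [15, 66, 4, 1, 51]

Answer: [15, 66, 4, 1, 51]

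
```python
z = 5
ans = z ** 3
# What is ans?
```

Trace (tracking ans):
z = 5  # -> z = 5
ans = z ** 3  # -> ans = 125

Answer: 125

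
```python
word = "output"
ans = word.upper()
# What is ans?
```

Answer: 'OUTPUT'

Derivation:
Trace (tracking ans):
word = 'output'  # -> word = 'output'
ans = word.upper()  # -> ans = 'OUTPUT'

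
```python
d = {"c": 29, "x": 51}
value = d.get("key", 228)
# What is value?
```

Trace (tracking value):
d = {'c': 29, 'x': 51}  # -> d = {'c': 29, 'x': 51}
value = d.get('key', 228)  # -> value = 228

Answer: 228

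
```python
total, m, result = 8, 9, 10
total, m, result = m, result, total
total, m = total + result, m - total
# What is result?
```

Answer: 8

Derivation:
Trace (tracking result):
total, m, result = (8, 9, 10)  # -> total = 8, m = 9, result = 10
total, m, result = (m, result, total)  # -> total = 9, m = 10, result = 8
total, m = (total + result, m - total)  # -> total = 17, m = 1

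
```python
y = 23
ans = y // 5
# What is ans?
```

Trace (tracking ans):
y = 23  # -> y = 23
ans = y // 5  # -> ans = 4

Answer: 4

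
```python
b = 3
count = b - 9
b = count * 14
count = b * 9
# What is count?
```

Trace (tracking count):
b = 3  # -> b = 3
count = b - 9  # -> count = -6
b = count * 14  # -> b = -84
count = b * 9  # -> count = -756

Answer: -756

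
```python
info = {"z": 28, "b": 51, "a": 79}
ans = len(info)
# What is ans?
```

Answer: 3

Derivation:
Trace (tracking ans):
info = {'z': 28, 'b': 51, 'a': 79}  # -> info = {'z': 28, 'b': 51, 'a': 79}
ans = len(info)  # -> ans = 3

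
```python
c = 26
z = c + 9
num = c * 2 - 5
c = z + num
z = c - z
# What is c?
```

Answer: 82

Derivation:
Trace (tracking c):
c = 26  # -> c = 26
z = c + 9  # -> z = 35
num = c * 2 - 5  # -> num = 47
c = z + num  # -> c = 82
z = c - z  # -> z = 47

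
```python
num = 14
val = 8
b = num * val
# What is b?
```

Trace (tracking b):
num = 14  # -> num = 14
val = 8  # -> val = 8
b = num * val  # -> b = 112

Answer: 112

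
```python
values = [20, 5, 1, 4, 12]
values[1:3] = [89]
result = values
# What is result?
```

Trace (tracking result):
values = [20, 5, 1, 4, 12]  # -> values = [20, 5, 1, 4, 12]
values[1:3] = [89]  # -> values = [20, 89, 4, 12]
result = values  # -> result = [20, 89, 4, 12]

Answer: [20, 89, 4, 12]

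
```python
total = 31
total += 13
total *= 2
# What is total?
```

Trace (tracking total):
total = 31  # -> total = 31
total += 13  # -> total = 44
total *= 2  # -> total = 88

Answer: 88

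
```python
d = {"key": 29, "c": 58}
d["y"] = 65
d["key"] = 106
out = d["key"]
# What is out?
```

Answer: 106

Derivation:
Trace (tracking out):
d = {'key': 29, 'c': 58}  # -> d = {'key': 29, 'c': 58}
d['y'] = 65  # -> d = {'key': 29, 'c': 58, 'y': 65}
d['key'] = 106  # -> d = {'key': 106, 'c': 58, 'y': 65}
out = d['key']  # -> out = 106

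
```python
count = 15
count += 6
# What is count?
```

Trace (tracking count):
count = 15  # -> count = 15
count += 6  # -> count = 21

Answer: 21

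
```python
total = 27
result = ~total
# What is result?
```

Answer: -28

Derivation:
Trace (tracking result):
total = 27  # -> total = 27
result = ~total  # -> result = -28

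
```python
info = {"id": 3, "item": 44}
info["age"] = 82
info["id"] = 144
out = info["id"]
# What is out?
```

Answer: 144

Derivation:
Trace (tracking out):
info = {'id': 3, 'item': 44}  # -> info = {'id': 3, 'item': 44}
info['age'] = 82  # -> info = {'id': 3, 'item': 44, 'age': 82}
info['id'] = 144  # -> info = {'id': 144, 'item': 44, 'age': 82}
out = info['id']  # -> out = 144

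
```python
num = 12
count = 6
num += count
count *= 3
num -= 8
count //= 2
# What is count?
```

Answer: 9

Derivation:
Trace (tracking count):
num = 12  # -> num = 12
count = 6  # -> count = 6
num += count  # -> num = 18
count *= 3  # -> count = 18
num -= 8  # -> num = 10
count //= 2  # -> count = 9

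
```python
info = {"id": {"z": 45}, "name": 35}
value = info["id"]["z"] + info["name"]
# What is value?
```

Trace (tracking value):
info = {'id': {'z': 45}, 'name': 35}  # -> info = {'id': {'z': 45}, 'name': 35}
value = info['id']['z'] + info['name']  # -> value = 80

Answer: 80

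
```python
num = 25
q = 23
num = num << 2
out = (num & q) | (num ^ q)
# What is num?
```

Trace (tracking num):
num = 25  # -> num = 25
q = 23  # -> q = 23
num = num << 2  # -> num = 100
out = num & q | num ^ q  # -> out = 119

Answer: 100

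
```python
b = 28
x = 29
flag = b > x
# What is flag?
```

Trace (tracking flag):
b = 28  # -> b = 28
x = 29  # -> x = 29
flag = b > x  # -> flag = False

Answer: False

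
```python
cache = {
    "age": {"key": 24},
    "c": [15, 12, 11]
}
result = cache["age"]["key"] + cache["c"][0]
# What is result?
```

Answer: 39

Derivation:
Trace (tracking result):
cache = {'age': {'key': 24}, 'c': [15, 12, 11]}  # -> cache = {'age': {'key': 24}, 'c': [15, 12, 11]}
result = cache['age']['key'] + cache['c'][0]  # -> result = 39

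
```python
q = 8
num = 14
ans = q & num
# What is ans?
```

Answer: 8

Derivation:
Trace (tracking ans):
q = 8  # -> q = 8
num = 14  # -> num = 14
ans = q & num  # -> ans = 8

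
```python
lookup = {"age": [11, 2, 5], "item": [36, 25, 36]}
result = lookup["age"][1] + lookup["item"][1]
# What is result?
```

Trace (tracking result):
lookup = {'age': [11, 2, 5], 'item': [36, 25, 36]}  # -> lookup = {'age': [11, 2, 5], 'item': [36, 25, 36]}
result = lookup['age'][1] + lookup['item'][1]  # -> result = 27

Answer: 27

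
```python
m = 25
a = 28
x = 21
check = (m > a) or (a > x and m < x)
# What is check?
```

Trace (tracking check):
m = 25  # -> m = 25
a = 28  # -> a = 28
x = 21  # -> x = 21
check = m > a or (a > x and m < x)  # -> check = False

Answer: False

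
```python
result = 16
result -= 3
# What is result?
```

Answer: 13

Derivation:
Trace (tracking result):
result = 16  # -> result = 16
result -= 3  # -> result = 13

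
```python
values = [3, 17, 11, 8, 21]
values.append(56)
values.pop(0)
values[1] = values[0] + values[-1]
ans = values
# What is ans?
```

Trace (tracking ans):
values = [3, 17, 11, 8, 21]  # -> values = [3, 17, 11, 8, 21]
values.append(56)  # -> values = [3, 17, 11, 8, 21, 56]
values.pop(0)  # -> values = [17, 11, 8, 21, 56]
values[1] = values[0] + values[-1]  # -> values = [17, 73, 8, 21, 56]
ans = values  # -> ans = [17, 73, 8, 21, 56]

Answer: [17, 73, 8, 21, 56]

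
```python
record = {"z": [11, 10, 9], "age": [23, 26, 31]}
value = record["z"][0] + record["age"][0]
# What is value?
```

Trace (tracking value):
record = {'z': [11, 10, 9], 'age': [23, 26, 31]}  # -> record = {'z': [11, 10, 9], 'age': [23, 26, 31]}
value = record['z'][0] + record['age'][0]  # -> value = 34

Answer: 34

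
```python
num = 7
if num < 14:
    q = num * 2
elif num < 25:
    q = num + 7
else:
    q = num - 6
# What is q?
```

Answer: 14

Derivation:
Trace (tracking q):
num = 7  # -> num = 7
if num < 14:  # condition is True
    q = num * 2  # -> q = 14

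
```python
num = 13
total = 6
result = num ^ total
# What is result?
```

Answer: 11

Derivation:
Trace (tracking result):
num = 13  # -> num = 13
total = 6  # -> total = 6
result = num ^ total  # -> result = 11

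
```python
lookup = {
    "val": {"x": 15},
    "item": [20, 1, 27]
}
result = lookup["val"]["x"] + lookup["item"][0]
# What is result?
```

Answer: 35

Derivation:
Trace (tracking result):
lookup = {'val': {'x': 15}, 'item': [20, 1, 27]}  # -> lookup = {'val': {'x': 15}, 'item': [20, 1, 27]}
result = lookup['val']['x'] + lookup['item'][0]  # -> result = 35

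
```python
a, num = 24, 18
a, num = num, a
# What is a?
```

Answer: 18

Derivation:
Trace (tracking a):
a, num = (24, 18)  # -> a = 24, num = 18
a, num = (num, a)  # -> a = 18, num = 24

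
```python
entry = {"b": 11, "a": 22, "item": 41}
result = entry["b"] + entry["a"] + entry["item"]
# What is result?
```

Trace (tracking result):
entry = {'b': 11, 'a': 22, 'item': 41}  # -> entry = {'b': 11, 'a': 22, 'item': 41}
result = entry['b'] + entry['a'] + entry['item']  # -> result = 74

Answer: 74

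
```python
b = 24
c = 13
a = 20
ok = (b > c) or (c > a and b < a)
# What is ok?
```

Answer: True

Derivation:
Trace (tracking ok):
b = 24  # -> b = 24
c = 13  # -> c = 13
a = 20  # -> a = 20
ok = b > c or (c > a and b < a)  # -> ok = True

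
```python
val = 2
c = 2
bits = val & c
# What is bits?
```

Answer: 2

Derivation:
Trace (tracking bits):
val = 2  # -> val = 2
c = 2  # -> c = 2
bits = val & c  # -> bits = 2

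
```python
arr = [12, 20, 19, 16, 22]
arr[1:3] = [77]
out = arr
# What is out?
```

Trace (tracking out):
arr = [12, 20, 19, 16, 22]  # -> arr = [12, 20, 19, 16, 22]
arr[1:3] = [77]  # -> arr = [12, 77, 16, 22]
out = arr  # -> out = [12, 77, 16, 22]

Answer: [12, 77, 16, 22]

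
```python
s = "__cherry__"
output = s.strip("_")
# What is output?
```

Answer: 'cherry'

Derivation:
Trace (tracking output):
s = '__cherry__'  # -> s = '__cherry__'
output = s.strip('_')  # -> output = 'cherry'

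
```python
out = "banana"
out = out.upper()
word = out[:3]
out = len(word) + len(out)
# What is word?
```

Trace (tracking word):
out = 'banana'  # -> out = 'banana'
out = out.upper()  # -> out = 'BANANA'
word = out[:3]  # -> word = 'BAN'
out = len(word) + len(out)  # -> out = 9

Answer: 'BAN'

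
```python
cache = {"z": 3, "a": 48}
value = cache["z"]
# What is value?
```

Trace (tracking value):
cache = {'z': 3, 'a': 48}  # -> cache = {'z': 3, 'a': 48}
value = cache['z']  # -> value = 3

Answer: 3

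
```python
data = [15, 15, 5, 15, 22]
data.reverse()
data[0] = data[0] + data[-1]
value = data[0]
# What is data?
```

Answer: [37, 15, 5, 15, 15]

Derivation:
Trace (tracking data):
data = [15, 15, 5, 15, 22]  # -> data = [15, 15, 5, 15, 22]
data.reverse()  # -> data = [22, 15, 5, 15, 15]
data[0] = data[0] + data[-1]  # -> data = [37, 15, 5, 15, 15]
value = data[0]  # -> value = 37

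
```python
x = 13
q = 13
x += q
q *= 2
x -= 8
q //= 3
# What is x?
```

Answer: 18

Derivation:
Trace (tracking x):
x = 13  # -> x = 13
q = 13  # -> q = 13
x += q  # -> x = 26
q *= 2  # -> q = 26
x -= 8  # -> x = 18
q //= 3  # -> q = 8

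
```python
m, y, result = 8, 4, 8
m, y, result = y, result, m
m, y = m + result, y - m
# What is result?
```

Trace (tracking result):
m, y, result = (8, 4, 8)  # -> m = 8, y = 4, result = 8
m, y, result = (y, result, m)  # -> m = 4, y = 8, result = 8
m, y = (m + result, y - m)  # -> m = 12, y = 4

Answer: 8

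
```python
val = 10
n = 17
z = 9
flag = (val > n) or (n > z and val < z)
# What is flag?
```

Answer: False

Derivation:
Trace (tracking flag):
val = 10  # -> val = 10
n = 17  # -> n = 17
z = 9  # -> z = 9
flag = val > n or (n > z and val < z)  # -> flag = False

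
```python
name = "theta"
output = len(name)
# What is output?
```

Trace (tracking output):
name = 'theta'  # -> name = 'theta'
output = len(name)  # -> output = 5

Answer: 5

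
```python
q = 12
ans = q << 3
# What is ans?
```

Answer: 96

Derivation:
Trace (tracking ans):
q = 12  # -> q = 12
ans = q << 3  # -> ans = 96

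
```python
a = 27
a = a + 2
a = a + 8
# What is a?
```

Answer: 37

Derivation:
Trace (tracking a):
a = 27  # -> a = 27
a = a + 2  # -> a = 29
a = a + 8  # -> a = 37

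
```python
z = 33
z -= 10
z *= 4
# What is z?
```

Answer: 92

Derivation:
Trace (tracking z):
z = 33  # -> z = 33
z -= 10  # -> z = 23
z *= 4  # -> z = 92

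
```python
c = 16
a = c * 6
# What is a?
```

Trace (tracking a):
c = 16  # -> c = 16
a = c * 6  # -> a = 96

Answer: 96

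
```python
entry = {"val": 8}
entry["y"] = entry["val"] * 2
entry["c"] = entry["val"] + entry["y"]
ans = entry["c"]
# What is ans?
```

Trace (tracking ans):
entry = {'val': 8}  # -> entry = {'val': 8}
entry['y'] = entry['val'] * 2  # -> entry = {'val': 8, 'y': 16}
entry['c'] = entry['val'] + entry['y']  # -> entry = {'val': 8, 'y': 16, 'c': 24}
ans = entry['c']  # -> ans = 24

Answer: 24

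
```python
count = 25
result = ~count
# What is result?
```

Trace (tracking result):
count = 25  # -> count = 25
result = ~count  # -> result = -26

Answer: -26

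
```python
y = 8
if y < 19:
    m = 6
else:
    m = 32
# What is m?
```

Answer: 6

Derivation:
Trace (tracking m):
y = 8  # -> y = 8
if y < 19:  # condition is True
    m = 6  # -> m = 6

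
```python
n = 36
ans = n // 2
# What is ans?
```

Answer: 18

Derivation:
Trace (tracking ans):
n = 36  # -> n = 36
ans = n // 2  # -> ans = 18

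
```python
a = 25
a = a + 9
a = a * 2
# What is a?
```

Trace (tracking a):
a = 25  # -> a = 25
a = a + 9  # -> a = 34
a = a * 2  # -> a = 68

Answer: 68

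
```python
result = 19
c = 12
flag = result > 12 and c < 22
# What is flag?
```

Answer: True

Derivation:
Trace (tracking flag):
result = 19  # -> result = 19
c = 12  # -> c = 12
flag = result > 12 and c < 22  # -> flag = True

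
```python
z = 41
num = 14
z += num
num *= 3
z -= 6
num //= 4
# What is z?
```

Trace (tracking z):
z = 41  # -> z = 41
num = 14  # -> num = 14
z += num  # -> z = 55
num *= 3  # -> num = 42
z -= 6  # -> z = 49
num //= 4  # -> num = 10

Answer: 49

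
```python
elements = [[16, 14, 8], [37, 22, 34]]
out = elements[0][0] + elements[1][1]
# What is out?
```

Trace (tracking out):
elements = [[16, 14, 8], [37, 22, 34]]  # -> elements = [[16, 14, 8], [37, 22, 34]]
out = elements[0][0] + elements[1][1]  # -> out = 38

Answer: 38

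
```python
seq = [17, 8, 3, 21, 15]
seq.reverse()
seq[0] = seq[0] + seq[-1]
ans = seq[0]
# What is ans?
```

Answer: 32

Derivation:
Trace (tracking ans):
seq = [17, 8, 3, 21, 15]  # -> seq = [17, 8, 3, 21, 15]
seq.reverse()  # -> seq = [15, 21, 3, 8, 17]
seq[0] = seq[0] + seq[-1]  # -> seq = [32, 21, 3, 8, 17]
ans = seq[0]  # -> ans = 32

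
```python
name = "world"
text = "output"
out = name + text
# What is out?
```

Trace (tracking out):
name = 'world'  # -> name = 'world'
text = 'output'  # -> text = 'output'
out = name + text  # -> out = 'worldoutput'

Answer: 'worldoutput'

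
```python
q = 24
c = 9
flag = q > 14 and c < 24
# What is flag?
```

Trace (tracking flag):
q = 24  # -> q = 24
c = 9  # -> c = 9
flag = q > 14 and c < 24  # -> flag = True

Answer: True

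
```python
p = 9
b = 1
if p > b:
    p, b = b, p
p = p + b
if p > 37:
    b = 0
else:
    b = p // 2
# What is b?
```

Trace (tracking b):
p = 9  # -> p = 9
b = 1  # -> b = 1
if p > b:  # condition is True
    p, b = (b, p)  # -> p = 1, b = 9
p = p + b  # -> p = 10
if p > 37:  # condition is False
else:
    b = p // 2  # -> b = 5

Answer: 5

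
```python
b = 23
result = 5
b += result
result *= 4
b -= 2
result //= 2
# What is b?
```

Answer: 26

Derivation:
Trace (tracking b):
b = 23  # -> b = 23
result = 5  # -> result = 5
b += result  # -> b = 28
result *= 4  # -> result = 20
b -= 2  # -> b = 26
result //= 2  # -> result = 10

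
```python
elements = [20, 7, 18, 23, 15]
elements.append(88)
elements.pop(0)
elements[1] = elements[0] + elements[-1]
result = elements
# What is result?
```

Trace (tracking result):
elements = [20, 7, 18, 23, 15]  # -> elements = [20, 7, 18, 23, 15]
elements.append(88)  # -> elements = [20, 7, 18, 23, 15, 88]
elements.pop(0)  # -> elements = [7, 18, 23, 15, 88]
elements[1] = elements[0] + elements[-1]  # -> elements = [7, 95, 23, 15, 88]
result = elements  # -> result = [7, 95, 23, 15, 88]

Answer: [7, 95, 23, 15, 88]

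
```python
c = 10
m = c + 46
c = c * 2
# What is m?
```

Answer: 56

Derivation:
Trace (tracking m):
c = 10  # -> c = 10
m = c + 46  # -> m = 56
c = c * 2  # -> c = 20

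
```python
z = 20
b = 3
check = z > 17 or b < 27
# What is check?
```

Answer: True

Derivation:
Trace (tracking check):
z = 20  # -> z = 20
b = 3  # -> b = 3
check = z > 17 or b < 27  # -> check = True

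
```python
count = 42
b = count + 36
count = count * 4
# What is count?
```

Answer: 168

Derivation:
Trace (tracking count):
count = 42  # -> count = 42
b = count + 36  # -> b = 78
count = count * 4  # -> count = 168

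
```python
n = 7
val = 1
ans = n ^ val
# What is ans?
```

Answer: 6

Derivation:
Trace (tracking ans):
n = 7  # -> n = 7
val = 1  # -> val = 1
ans = n ^ val  # -> ans = 6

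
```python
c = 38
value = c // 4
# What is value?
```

Answer: 9

Derivation:
Trace (tracking value):
c = 38  # -> c = 38
value = c // 4  # -> value = 9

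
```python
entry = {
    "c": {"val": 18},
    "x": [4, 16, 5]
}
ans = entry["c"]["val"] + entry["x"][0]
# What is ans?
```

Answer: 22

Derivation:
Trace (tracking ans):
entry = {'c': {'val': 18}, 'x': [4, 16, 5]}  # -> entry = {'c': {'val': 18}, 'x': [4, 16, 5]}
ans = entry['c']['val'] + entry['x'][0]  # -> ans = 22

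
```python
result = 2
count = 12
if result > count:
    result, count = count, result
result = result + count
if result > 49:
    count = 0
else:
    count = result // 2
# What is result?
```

Answer: 14

Derivation:
Trace (tracking result):
result = 2  # -> result = 2
count = 12  # -> count = 12
if result > count:  # condition is False
result = result + count  # -> result = 14
if result > 49:  # condition is False
else:
    count = result // 2  # -> count = 7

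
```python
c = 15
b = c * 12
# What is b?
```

Answer: 180

Derivation:
Trace (tracking b):
c = 15  # -> c = 15
b = c * 12  # -> b = 180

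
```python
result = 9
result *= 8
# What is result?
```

Answer: 72

Derivation:
Trace (tracking result):
result = 9  # -> result = 9
result *= 8  # -> result = 72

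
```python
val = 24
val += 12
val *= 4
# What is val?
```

Answer: 144

Derivation:
Trace (tracking val):
val = 24  # -> val = 24
val += 12  # -> val = 36
val *= 4  # -> val = 144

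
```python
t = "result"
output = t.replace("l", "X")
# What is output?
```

Answer: 'resuXt'

Derivation:
Trace (tracking output):
t = 'result'  # -> t = 'result'
output = t.replace('l', 'X')  # -> output = 'resuXt'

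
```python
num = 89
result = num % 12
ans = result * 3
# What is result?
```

Trace (tracking result):
num = 89  # -> num = 89
result = num % 12  # -> result = 5
ans = result * 3  # -> ans = 15

Answer: 5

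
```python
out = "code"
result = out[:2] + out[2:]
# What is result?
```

Trace (tracking result):
out = 'code'  # -> out = 'code'
result = out[:2] + out[2:]  # -> result = 'code'

Answer: 'code'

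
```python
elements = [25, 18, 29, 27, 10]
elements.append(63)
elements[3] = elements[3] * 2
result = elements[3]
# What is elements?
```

Answer: [25, 18, 29, 54, 10, 63]

Derivation:
Trace (tracking elements):
elements = [25, 18, 29, 27, 10]  # -> elements = [25, 18, 29, 27, 10]
elements.append(63)  # -> elements = [25, 18, 29, 27, 10, 63]
elements[3] = elements[3] * 2  # -> elements = [25, 18, 29, 54, 10, 63]
result = elements[3]  # -> result = 54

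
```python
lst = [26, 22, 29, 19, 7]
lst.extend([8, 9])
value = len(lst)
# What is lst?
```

Trace (tracking lst):
lst = [26, 22, 29, 19, 7]  # -> lst = [26, 22, 29, 19, 7]
lst.extend([8, 9])  # -> lst = [26, 22, 29, 19, 7, 8, 9]
value = len(lst)  # -> value = 7

Answer: [26, 22, 29, 19, 7, 8, 9]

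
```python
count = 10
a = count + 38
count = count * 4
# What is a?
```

Trace (tracking a):
count = 10  # -> count = 10
a = count + 38  # -> a = 48
count = count * 4  # -> count = 40

Answer: 48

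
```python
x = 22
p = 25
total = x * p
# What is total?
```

Answer: 550

Derivation:
Trace (tracking total):
x = 22  # -> x = 22
p = 25  # -> p = 25
total = x * p  # -> total = 550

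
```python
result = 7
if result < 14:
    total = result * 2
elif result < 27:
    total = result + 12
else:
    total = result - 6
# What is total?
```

Trace (tracking total):
result = 7  # -> result = 7
if result < 14:  # condition is True
    total = result * 2  # -> total = 14

Answer: 14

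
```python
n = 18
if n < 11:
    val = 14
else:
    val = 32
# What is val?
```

Trace (tracking val):
n = 18  # -> n = 18
if n < 11:  # condition is False
else:
    val = 32  # -> val = 32

Answer: 32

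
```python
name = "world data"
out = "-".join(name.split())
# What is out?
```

Answer: 'world-data'

Derivation:
Trace (tracking out):
name = 'world data'  # -> name = 'world data'
out = '-'.join(name.split())  # -> out = 'world-data'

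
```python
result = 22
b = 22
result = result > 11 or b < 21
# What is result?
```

Trace (tracking result):
result = 22  # -> result = 22
b = 22  # -> b = 22
result = result > 11 or b < 21  # -> result = True

Answer: True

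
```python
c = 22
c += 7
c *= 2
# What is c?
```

Trace (tracking c):
c = 22  # -> c = 22
c += 7  # -> c = 29
c *= 2  # -> c = 58

Answer: 58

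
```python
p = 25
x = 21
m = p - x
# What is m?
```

Answer: 4

Derivation:
Trace (tracking m):
p = 25  # -> p = 25
x = 21  # -> x = 21
m = p - x  # -> m = 4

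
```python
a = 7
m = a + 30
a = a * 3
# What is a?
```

Trace (tracking a):
a = 7  # -> a = 7
m = a + 30  # -> m = 37
a = a * 3  # -> a = 21

Answer: 21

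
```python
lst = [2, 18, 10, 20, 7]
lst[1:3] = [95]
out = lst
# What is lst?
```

Answer: [2, 95, 20, 7]

Derivation:
Trace (tracking lst):
lst = [2, 18, 10, 20, 7]  # -> lst = [2, 18, 10, 20, 7]
lst[1:3] = [95]  # -> lst = [2, 95, 20, 7]
out = lst  # -> out = [2, 95, 20, 7]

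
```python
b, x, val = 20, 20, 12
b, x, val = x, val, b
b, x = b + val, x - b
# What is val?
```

Answer: 20

Derivation:
Trace (tracking val):
b, x, val = (20, 20, 12)  # -> b = 20, x = 20, val = 12
b, x, val = (x, val, b)  # -> b = 20, x = 12, val = 20
b, x = (b + val, x - b)  # -> b = 40, x = -8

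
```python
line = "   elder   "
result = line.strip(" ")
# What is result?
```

Answer: 'elder'

Derivation:
Trace (tracking result):
line = '   elder   '  # -> line = '   elder   '
result = line.strip(' ')  # -> result = 'elder'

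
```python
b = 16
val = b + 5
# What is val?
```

Trace (tracking val):
b = 16  # -> b = 16
val = b + 5  # -> val = 21

Answer: 21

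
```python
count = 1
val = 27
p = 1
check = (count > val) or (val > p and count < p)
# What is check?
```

Answer: False

Derivation:
Trace (tracking check):
count = 1  # -> count = 1
val = 27  # -> val = 27
p = 1  # -> p = 1
check = count > val or (val > p and count < p)  # -> check = False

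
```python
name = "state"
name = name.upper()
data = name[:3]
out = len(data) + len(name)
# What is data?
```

Answer: 'STA'

Derivation:
Trace (tracking data):
name = 'state'  # -> name = 'state'
name = name.upper()  # -> name = 'STATE'
data = name[:3]  # -> data = 'STA'
out = len(data) + len(name)  # -> out = 8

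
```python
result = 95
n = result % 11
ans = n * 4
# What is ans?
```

Answer: 28

Derivation:
Trace (tracking ans):
result = 95  # -> result = 95
n = result % 11  # -> n = 7
ans = n * 4  # -> ans = 28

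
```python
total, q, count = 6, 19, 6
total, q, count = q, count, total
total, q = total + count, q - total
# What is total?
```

Trace (tracking total):
total, q, count = (6, 19, 6)  # -> total = 6, q = 19, count = 6
total, q, count = (q, count, total)  # -> total = 19, q = 6, count = 6
total, q = (total + count, q - total)  # -> total = 25, q = -13

Answer: 25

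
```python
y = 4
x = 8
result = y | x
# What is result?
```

Trace (tracking result):
y = 4  # -> y = 4
x = 8  # -> x = 8
result = y | x  # -> result = 12

Answer: 12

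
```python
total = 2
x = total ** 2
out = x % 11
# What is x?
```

Trace (tracking x):
total = 2  # -> total = 2
x = total ** 2  # -> x = 4
out = x % 11  # -> out = 4

Answer: 4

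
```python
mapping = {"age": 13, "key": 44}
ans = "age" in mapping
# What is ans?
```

Trace (tracking ans):
mapping = {'age': 13, 'key': 44}  # -> mapping = {'age': 13, 'key': 44}
ans = 'age' in mapping  # -> ans = True

Answer: True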